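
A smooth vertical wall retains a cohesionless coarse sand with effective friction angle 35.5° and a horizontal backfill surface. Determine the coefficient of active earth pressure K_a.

0.265

K_a = (1 − sin φ)/(1 + sin φ) = (1 − sin 35.5°)/(1 + sin 35.5°) = 0.2653.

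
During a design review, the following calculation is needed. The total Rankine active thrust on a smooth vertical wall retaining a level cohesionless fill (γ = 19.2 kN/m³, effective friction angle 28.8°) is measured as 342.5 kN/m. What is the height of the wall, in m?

K_a = 0.3498. P_a = ½ K_a γ H² ⇒ H = √(2P_a/(K_a γ)).
H = √(2×342.5/(0.3498×19.2)) = 10.10 m.

10.1 m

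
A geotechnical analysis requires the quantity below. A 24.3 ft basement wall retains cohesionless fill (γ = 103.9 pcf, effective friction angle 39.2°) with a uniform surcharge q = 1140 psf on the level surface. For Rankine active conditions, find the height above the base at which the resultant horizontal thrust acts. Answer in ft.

K_a = 0.2255.
Triangular part P₁ = ½K_aγH² = 6916 at H/3 = 8.100 ft; rectangular part P₂ = K_a q H = 6246 at H/2 = 12.15 ft.
ȳ = (P₁·8.100 + P₂·12.15)/(P₁+P₂) = 10.02 ft.

10.0 ft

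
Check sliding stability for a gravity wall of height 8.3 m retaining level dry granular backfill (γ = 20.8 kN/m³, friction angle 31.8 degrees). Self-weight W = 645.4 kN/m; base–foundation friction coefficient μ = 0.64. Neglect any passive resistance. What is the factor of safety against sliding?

K_a = tan²(45° − 31.8°/2) = 0.3098.
P_a = ½K_aγH² = 0.5×0.3098×20.8×8.3² = 222.0 kN/m, acting at H/3 = 2.767 m above the base.
FS_sliding = μW / P_a = 0.64×645.4 / 222.0 = 1.861.

1.86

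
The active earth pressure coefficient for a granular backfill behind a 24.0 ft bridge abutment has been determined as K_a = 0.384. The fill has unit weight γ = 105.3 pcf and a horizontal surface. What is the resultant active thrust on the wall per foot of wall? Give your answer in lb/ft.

11600 lb/ft

P = ½ K_a γ H² = 0.5 × 0.384 × 105.3 × 24.0² = 11650 lb/ft.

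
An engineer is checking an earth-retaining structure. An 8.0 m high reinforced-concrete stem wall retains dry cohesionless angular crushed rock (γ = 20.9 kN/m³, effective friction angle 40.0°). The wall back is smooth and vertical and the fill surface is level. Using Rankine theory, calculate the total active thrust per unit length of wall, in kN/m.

145 kN/m

K_a = tan²(45° − φ/2) = 0.2174.
P_a = ½ K_a γ H² = 0.5 × 0.2174 × 20.9 × 8.0² = 145.4 kN/m.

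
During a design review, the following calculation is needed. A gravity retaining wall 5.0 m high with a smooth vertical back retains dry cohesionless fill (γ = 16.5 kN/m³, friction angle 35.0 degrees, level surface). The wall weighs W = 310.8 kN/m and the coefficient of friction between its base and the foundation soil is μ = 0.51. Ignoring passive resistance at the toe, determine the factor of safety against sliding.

2.84

K_a = tan²(45° − 35.0°/2) = 0.2710.
P_a = ½K_aγH² = 0.5×0.2710×16.5×5.0² = 55.89 kN/m, acting at H/3 = 1.667 m above the base.
FS_sliding = μW / P_a = 0.51×310.8 / 55.89 = 2.836.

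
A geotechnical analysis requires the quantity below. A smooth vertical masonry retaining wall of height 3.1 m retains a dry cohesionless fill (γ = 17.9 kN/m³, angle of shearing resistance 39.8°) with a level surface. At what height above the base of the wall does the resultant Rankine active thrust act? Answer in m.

1.03 m

K_a = 0.2194.
The pressure distribution is triangular, so the resultant acts at H/3 above the base = 3.1/3 = 1.033 m.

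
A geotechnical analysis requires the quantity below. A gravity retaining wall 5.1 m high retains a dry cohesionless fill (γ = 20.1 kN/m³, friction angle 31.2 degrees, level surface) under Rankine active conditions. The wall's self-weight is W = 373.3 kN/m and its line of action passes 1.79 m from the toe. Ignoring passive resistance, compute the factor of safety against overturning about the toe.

K_a = tan²(45° − 31.2°/2) = 0.3175.
P_a = ½K_aγH² = 0.5×0.3175×20.1×5.1² = 82.99 kN/m, acting at H/3 = 1.700 m above the base.
Overturning moment M_o = P_a × H/3 = 82.99 × 1.700 = 141.1.
Resisting moment M_r = W × 1.79 = 373.3 × 1.79 = 668.2.
FS_overturning = M_r/M_o = 668.2/141.1 = 4.736.

4.74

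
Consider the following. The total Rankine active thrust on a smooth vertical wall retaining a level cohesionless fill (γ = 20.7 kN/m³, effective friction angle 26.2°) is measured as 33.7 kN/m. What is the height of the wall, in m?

2.90 m

K_a = 0.3874. P_a = ½ K_a γ H² ⇒ H = √(2P_a/(K_a γ)).
H = √(2×33.7/(0.3874×20.7)) = 2.899 m.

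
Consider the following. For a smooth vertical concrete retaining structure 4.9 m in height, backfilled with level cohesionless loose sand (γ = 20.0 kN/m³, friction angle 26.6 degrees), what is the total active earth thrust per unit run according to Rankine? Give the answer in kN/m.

91.6 kN/m

K_a = tan²(45° − φ/2) = 0.3814.
P_a = ½ K_a γ H² = 0.5 × 0.3814 × 20.0 × 4.9² = 91.59 kN/m.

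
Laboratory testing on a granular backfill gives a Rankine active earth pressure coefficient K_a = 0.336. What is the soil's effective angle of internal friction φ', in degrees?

K_a = tan²(45° − φ/2) ⇒ 45° − φ/2 = arctan(√0.336) = 30.10°.
φ = 2(45° − 30.10°) = 29.80°.

29.8°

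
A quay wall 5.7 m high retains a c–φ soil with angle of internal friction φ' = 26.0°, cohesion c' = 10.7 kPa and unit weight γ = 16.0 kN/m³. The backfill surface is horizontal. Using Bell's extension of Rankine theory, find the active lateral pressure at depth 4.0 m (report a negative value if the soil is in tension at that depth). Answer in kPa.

K_a = (1 − sin φ)/(1 + sin φ) = 0.3905.
σ_a = K_a γ z − 2c√K_a = 0.3905×16.0×4.0 − 2×10.7×0.6249 = 11.62 kPa.

11.6 kPa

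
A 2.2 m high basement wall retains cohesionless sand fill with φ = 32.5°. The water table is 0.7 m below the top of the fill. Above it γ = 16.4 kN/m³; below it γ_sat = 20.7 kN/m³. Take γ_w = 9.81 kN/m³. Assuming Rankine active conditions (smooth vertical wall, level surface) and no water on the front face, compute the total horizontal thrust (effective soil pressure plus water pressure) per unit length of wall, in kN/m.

21.1 kN/m

K_a = tan²(45° − φ/2) = 0.3010.
γ' = 20.7 − 9.81 = 10.89 kN/m³. Depth below WT = 1.5 m.
σ'_h at WT = K_a γ d_w = 3.455 kPa; at base = 3.455 + K_a γ' × 1.5 = 8.372 kPa.
P₁ (0–0.7 m) = ½×3.455×0.7 = 1.209. P₂ (0.7–2.2 m) = ½(3.455+8.372)×1.5 = 8.870.
P_w = ½ γ_w h₂² = 0.5×9.81×1.5² = 11.04. Total = 1.209+8.870+11.04 = 21.12 kN/m.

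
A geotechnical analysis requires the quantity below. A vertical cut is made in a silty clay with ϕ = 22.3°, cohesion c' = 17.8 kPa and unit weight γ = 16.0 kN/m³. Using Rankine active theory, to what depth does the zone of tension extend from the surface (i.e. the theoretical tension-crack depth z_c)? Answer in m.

K_a = tan²(45° − 22.3°/2) = 0.4498; √K_a = 0.6707.
The active pressure is zero where K_a γ z = 2c√K_a, so z_c = 2c/(γ√K_a) = 2×17.8/(16.0×0.6707) = 3.317 m.

3.32 m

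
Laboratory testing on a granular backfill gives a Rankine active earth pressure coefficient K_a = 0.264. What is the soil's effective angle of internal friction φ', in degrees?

K_a = tan²(45° − φ/2) ⇒ 45° − φ/2 = arctan(√0.264) = 27.19°.
φ = 2(45° − 27.19°) = 35.61°.

35.6°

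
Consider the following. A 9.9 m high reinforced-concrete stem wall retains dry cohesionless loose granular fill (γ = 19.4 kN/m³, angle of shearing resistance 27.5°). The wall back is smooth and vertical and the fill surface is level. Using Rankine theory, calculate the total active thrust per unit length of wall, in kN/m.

350 kN/m

K_a = tan²(45° − φ/2) = 0.3682.
P_a = ½ K_a γ H² = 0.5 × 0.3682 × 19.4 × 9.9² = 350.1 kN/m.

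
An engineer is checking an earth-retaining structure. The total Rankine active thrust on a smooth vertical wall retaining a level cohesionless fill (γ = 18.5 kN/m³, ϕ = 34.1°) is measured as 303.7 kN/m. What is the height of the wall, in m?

10.8 m

K_a = 0.2815. P_a = ½ K_a γ H² ⇒ H = √(2P_a/(K_a γ)).
H = √(2×303.7/(0.2815×18.5)) = 10.80 m.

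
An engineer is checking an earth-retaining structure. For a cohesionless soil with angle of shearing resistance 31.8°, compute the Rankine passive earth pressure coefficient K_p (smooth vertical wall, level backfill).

K_p = (1 + sin φ)/(1 − sin φ) = tan²(45° + 31.8°/2) = 3.228.

3.23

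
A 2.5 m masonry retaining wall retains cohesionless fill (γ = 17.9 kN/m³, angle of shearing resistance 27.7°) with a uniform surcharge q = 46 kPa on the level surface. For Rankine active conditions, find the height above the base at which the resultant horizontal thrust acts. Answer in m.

K_a = 0.3653.
Triangular part P₁ = ½K_aγH² = 20.44 at H/3 = 0.8333 m; rectangular part P₂ = K_a q H = 42.01 at H/2 = 1.250 m.
ȳ = (P₁·0.8333 + P₂·1.250)/(P₁+P₂) = 1.114 m.

1.11 m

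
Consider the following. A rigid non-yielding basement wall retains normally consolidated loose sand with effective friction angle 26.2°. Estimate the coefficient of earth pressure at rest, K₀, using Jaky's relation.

K₀ = 1 − sin φ' = 1 − sin 26.2° = 0.5585.

0.558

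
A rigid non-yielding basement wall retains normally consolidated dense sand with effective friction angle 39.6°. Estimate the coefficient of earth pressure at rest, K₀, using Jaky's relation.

K₀ = 1 − sin φ' = 1 − sin 39.6° = 0.3626.

0.363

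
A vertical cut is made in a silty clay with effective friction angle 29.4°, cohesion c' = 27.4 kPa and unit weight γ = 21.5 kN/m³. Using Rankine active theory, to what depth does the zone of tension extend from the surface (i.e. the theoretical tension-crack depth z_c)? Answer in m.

4.36 m

K_a = tan²(45° − 29.4°/2) = 0.3415; √K_a = 0.5844.
The active pressure is zero where K_a γ z = 2c√K_a, so z_c = 2c/(γ√K_a) = 2×27.4/(21.5×0.5844) = 4.362 m.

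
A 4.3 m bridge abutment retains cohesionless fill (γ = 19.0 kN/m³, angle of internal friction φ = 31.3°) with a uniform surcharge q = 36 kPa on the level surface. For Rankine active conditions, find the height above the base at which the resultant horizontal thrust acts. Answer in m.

1.77 m

K_a = 0.3162.
Triangular part P₁ = ½K_aγH² = 55.54 at H/3 = 1.433 m; rectangular part P₂ = K_a q H = 48.95 at H/2 = 2.150 m.
ȳ = (P₁·1.433 + P₂·2.150)/(P₁+P₂) = 1.769 m.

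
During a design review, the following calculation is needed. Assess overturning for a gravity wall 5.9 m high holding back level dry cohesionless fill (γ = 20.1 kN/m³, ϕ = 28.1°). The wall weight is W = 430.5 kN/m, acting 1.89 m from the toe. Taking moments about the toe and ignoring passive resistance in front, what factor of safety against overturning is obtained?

K_a = tan²(45° − 28.1°/2) = 0.3596.
P_a = ½K_aγH² = 0.5×0.3596×20.1×5.9² = 125.8 kN/m, acting at H/3 = 1.967 m above the base.
Overturning moment M_o = P_a × H/3 = 125.8 × 1.967 = 247.4.
Resisting moment M_r = W × 1.89 = 430.5 × 1.89 = 813.6.
FS_overturning = M_r/M_o = 813.6/247.4 = 3.289.

3.29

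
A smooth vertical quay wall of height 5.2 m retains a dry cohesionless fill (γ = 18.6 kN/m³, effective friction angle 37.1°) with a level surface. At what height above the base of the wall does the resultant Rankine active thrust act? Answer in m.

K_a = 0.2475.
The pressure distribution is triangular, so the resultant acts at H/3 above the base = 5.2/3 = 1.733 m.

1.73 m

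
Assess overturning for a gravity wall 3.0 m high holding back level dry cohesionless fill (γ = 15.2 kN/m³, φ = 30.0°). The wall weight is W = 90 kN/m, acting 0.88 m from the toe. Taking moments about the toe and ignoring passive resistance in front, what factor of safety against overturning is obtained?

K_a = tan²(45° − 30.0°/2) = 0.3333.
P_a = ½K_aγH² = 0.5×0.3333×15.2×3.0² = 22.80 kN/m, acting at H/3 = 1.000 m above the base.
Overturning moment M_o = P_a × H/3 = 22.80 × 1.000 = 22.80.
Resisting moment M_r = W × 0.88 = 90 × 0.88 = 79.20.
FS_overturning = M_r/M_o = 79.20/22.80 = 3.474.

3.47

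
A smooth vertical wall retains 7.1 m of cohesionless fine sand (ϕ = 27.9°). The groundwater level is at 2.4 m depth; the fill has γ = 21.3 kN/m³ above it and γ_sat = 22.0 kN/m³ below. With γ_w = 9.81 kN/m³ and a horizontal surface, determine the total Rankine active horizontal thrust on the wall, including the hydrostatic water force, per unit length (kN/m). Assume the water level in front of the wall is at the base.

266 kN/m

K_a = tan²(45° − φ/2) = 0.3625.
γ' = 22.0 − 9.81 = 12.19 kN/m³. Depth below WT = 4.7 m.
σ'_h at WT = K_a γ d_w = 18.53 kPa; at base = 18.53 + K_a γ' × 4.7 = 39.30 kPa.
P₁ (0–2.4 m) = ½×18.53×2.4 = 22.23. P₂ (2.4–7.1 m) = ½(18.53+39.30)×4.7 = 135.9.
P_w = ½ γ_w h₂² = 0.5×9.81×4.7² = 108.4. Total = 22.23+135.9+108.4 = 266.5 kN/m.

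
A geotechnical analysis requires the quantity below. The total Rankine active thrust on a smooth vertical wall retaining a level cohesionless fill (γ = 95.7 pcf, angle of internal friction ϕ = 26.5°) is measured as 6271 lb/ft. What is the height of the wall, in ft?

18.5 ft

K_a = 0.3829. P_a = ½ K_a γ H² ⇒ H = √(2P_a/(K_a γ)).
H = √(2×6271/(0.3829×95.7)) = 18.50 ft.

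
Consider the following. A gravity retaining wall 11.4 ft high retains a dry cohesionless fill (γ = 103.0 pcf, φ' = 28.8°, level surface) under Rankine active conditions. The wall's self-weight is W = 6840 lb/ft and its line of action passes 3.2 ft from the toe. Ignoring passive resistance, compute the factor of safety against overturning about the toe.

K_a = tan²(45° − 28.8°/2) = 0.3498.
P_a = ½K_aγH² = 0.5×0.3498×103.0×11.4² = 2341 lb/ft, acting at H/3 = 3.800 ft above the base.
Overturning moment M_o = P_a × H/3 = 2341 × 3.800 = 8895.
Resisting moment M_r = W × 3.2 = 6840 × 3.2 = 21890.
FS_overturning = M_r/M_o = 21890/8895 = 2.461.

2.46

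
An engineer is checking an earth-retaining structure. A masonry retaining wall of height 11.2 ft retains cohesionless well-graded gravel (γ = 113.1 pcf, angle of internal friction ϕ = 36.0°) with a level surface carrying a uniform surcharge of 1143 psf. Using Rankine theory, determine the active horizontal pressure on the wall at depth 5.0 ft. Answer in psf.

444 psf

K_a = (1 − sin φ)/(1 + sin φ) = 0.2596.
σ_v = γz + q = 113.1 × 5.0 + 1143 = 1708 psf.
σ_h = K_a σ_v = 0.2596 × 1708 = 443.6 psf.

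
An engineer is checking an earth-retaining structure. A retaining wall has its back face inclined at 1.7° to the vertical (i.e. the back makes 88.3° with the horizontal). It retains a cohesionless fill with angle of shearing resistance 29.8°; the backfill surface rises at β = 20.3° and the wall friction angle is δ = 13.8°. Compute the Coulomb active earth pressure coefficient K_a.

K_a = sin²(α+φ) / [sin²α · sin(α−δ) · (1 + √{sin(φ+δ)sin(φ−β) / (sin(α−δ)sin(α+β))})²].
With α = 88.3°, φ = 29.8°, δ = 13.8°, β = 20.3°: K_a = 0.4415.

0.441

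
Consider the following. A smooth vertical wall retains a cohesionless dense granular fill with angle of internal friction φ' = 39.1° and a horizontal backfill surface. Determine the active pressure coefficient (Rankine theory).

K_a = tan²(45° − φ/2) = tan²(25.45°) = 0.2265.

0.226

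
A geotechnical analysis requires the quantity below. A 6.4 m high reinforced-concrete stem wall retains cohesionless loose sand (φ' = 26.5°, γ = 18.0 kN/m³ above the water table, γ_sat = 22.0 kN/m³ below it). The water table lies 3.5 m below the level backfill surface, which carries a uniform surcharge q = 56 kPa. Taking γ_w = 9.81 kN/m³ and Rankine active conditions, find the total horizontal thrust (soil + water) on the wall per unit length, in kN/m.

310 kN/m

K_a = tan²(45° − φ/2) = 0.3829.
γ' = 22.0 − 9.81 = 12.19 kN/m³. h₂ = H − d_w = 2.9 m.
σ'_h: at surface K_a·q = 21.44; at WT K_a(q+γd_w) = 45.57; at base K_a(q+γd_w+γ'h₂) = 59.11 kPa.
P₁ = ½(21.44+45.57)×3.5 = 117.3; P₂ = ½(45.57+59.11)×2.9 = 151.8; P_w = ½γ_w h₂² = 41.25.
Total = 117.3+151.8+41.25 = 310.3 kN/m.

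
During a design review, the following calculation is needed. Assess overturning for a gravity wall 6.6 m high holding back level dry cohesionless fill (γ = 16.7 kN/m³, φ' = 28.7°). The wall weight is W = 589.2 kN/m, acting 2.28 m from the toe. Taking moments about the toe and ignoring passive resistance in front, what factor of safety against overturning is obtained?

4.78

K_a = tan²(45° − 28.7°/2) = 0.3511.
P_a = ½K_aγH² = 0.5×0.3511×16.7×6.6² = 127.7 kN/m, acting at H/3 = 2.200 m above the base.
Overturning moment M_o = P_a × H/3 = 127.7 × 2.200 = 281.0.
Resisting moment M_r = W × 2.28 = 589.2 × 2.28 = 1343.
FS_overturning = M_r/M_o = 1343/281.0 = 4.781.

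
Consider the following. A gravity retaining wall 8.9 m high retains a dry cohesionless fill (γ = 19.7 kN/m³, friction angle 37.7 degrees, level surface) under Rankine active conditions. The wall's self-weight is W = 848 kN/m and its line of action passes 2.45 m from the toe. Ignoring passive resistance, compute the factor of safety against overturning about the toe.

K_a = tan²(45° − 37.7°/2) = 0.2411.
P_a = ½K_aγH² = 0.5×0.2411×19.7×8.9² = 188.1 kN/m, acting at H/3 = 2.967 m above the base.
Overturning moment M_o = P_a × H/3 = 188.1 × 2.967 = 558.0.
Resisting moment M_r = W × 2.45 = 848 × 2.45 = 2078.
FS_overturning = M_r/M_o = 2078/558.0 = 3.724.

3.72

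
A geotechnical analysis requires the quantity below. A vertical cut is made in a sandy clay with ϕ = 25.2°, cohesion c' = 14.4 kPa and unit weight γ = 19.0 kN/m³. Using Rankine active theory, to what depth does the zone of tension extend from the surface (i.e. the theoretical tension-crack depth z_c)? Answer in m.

K_a = tan²(45° − 25.2°/2) = 0.4027; √K_a = 0.6346.
The active pressure is zero where K_a γ z = 2c√K_a, so z_c = 2c/(γ√K_a) = 2×14.4/(19.0×0.6346) = 2.389 m.

2.39 m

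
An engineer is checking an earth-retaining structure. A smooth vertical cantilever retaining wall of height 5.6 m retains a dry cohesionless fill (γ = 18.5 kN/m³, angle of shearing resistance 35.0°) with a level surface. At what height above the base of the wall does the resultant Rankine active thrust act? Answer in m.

K_a = 0.2710.
The pressure distribution is triangular, so the resultant acts at H/3 above the base = 5.6/3 = 1.867 m.

1.87 m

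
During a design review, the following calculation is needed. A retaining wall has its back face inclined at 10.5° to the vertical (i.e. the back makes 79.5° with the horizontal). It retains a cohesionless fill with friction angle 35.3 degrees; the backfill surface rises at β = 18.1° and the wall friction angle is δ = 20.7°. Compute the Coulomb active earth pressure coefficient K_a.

K_a = sin²(α+φ) / [sin²α · sin(α−δ) · (1 + √{sin(φ+δ)sin(φ−β) / (sin(α−δ)sin(α+β))})²].
With α = 79.5°, φ = 35.3°, δ = 20.7°, β = 18.1°: K_a = 0.4214.

0.421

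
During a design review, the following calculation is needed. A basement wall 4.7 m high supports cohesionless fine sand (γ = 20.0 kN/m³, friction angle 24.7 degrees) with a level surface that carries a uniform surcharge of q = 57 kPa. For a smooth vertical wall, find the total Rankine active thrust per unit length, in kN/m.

K_a = tan²(45° − φ/2) = 0.4106.
Soil triangle: ½ K_a γ H² = 0.5×0.4106×20.0×4.7² = 90.69 kN/m.
Surcharge rectangle: K_a q H = 0.4106×57×4.7 = 110.0 kN/m.
Total = 90.69 + 110.0 = 200.7 kN/m.

201 kN/m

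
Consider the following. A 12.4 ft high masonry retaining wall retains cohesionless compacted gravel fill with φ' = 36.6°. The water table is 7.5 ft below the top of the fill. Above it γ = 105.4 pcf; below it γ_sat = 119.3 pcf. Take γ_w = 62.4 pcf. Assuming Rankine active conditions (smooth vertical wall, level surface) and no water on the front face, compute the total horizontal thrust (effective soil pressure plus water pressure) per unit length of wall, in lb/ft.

K_a = tan²(45° − φ/2) = 0.2530.
γ' = 119.3 − 62.4 = 56.90 pcf. Depth below WT = 4.9 ft.
σ'_h at WT = K_a γ d_w = 200.0 psf; at base = 200.0 + K_a γ' × 4.9 = 270.5 psf.
P₁ (0–7.5 ft) = ½×200.0×7.5 = 749.9. P₂ (7.5–12.4 ft) = ½(200.0+270.5)×4.9 = 1153.
P_w = ½ γ_w h₂² = 0.5×62.4×4.9² = 749.1. Total = 749.9+1153+749.1 = 2652 lb/ft.

2650 lb/ft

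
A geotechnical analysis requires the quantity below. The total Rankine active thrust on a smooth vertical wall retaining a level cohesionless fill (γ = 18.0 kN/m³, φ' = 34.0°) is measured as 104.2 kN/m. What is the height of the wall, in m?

6.40 m

K_a = 0.2827. P_a = ½ K_a γ H² ⇒ H = √(2P_a/(K_a γ)).
H = √(2×104.2/(0.2827×18.0)) = 6.399 m.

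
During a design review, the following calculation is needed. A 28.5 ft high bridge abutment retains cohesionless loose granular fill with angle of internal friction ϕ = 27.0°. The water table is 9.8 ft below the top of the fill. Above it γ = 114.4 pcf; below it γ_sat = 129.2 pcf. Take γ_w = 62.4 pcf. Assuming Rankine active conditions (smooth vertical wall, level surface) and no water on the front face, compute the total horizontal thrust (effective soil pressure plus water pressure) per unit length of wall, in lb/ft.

25200 lb/ft

K_a = tan²(45° − φ/2) = 0.3755.
γ' = 129.2 − 62.4 = 66.80 pcf. Depth below WT = 18.7 ft.
σ'_h at WT = K_a γ d_w = 421.0 psf; at base = 421.0 + K_a γ' × 18.7 = 890.1 psf.
P₁ (0–9.8 ft) = ½×421.0×9.8 = 2063. P₂ (9.8–28.5 ft) = ½(421.0+890.1)×18.7 = 12260.
P_w = ½ γ_w h₂² = 0.5×62.4×18.7² = 10910. Total = 2063+12260+10910 = 25230 lb/ft.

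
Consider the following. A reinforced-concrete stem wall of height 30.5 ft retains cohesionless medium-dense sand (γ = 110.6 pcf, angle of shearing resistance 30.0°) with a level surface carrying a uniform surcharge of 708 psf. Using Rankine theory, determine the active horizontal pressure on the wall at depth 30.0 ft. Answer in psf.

1340 psf

K_a = (1 − sin φ)/(1 + sin φ) = 0.3333.
σ_v = γz + q = 110.6 × 30.0 + 708 = 4026 psf.
σ_h = K_a σ_v = 0.3333 × 4026 = 1342 psf.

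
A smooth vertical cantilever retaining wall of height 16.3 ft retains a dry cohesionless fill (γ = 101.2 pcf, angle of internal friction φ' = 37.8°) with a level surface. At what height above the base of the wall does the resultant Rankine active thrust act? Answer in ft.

5.43 ft

K_a = 0.2400.
The pressure distribution is triangular, so the resultant acts at H/3 above the base = 16.3/3 = 5.433 ft.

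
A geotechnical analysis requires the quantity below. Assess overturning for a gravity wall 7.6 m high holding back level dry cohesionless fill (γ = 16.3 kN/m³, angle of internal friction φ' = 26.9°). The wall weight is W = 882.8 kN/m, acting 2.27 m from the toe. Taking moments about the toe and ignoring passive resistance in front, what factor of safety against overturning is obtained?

K_a = tan²(45° − 26.9°/2) = 0.3770.
P_a = ½K_aγH² = 0.5×0.3770×16.3×7.6² = 177.5 kN/m, acting at H/3 = 2.533 m above the base.
Overturning moment M_o = P_a × H/3 = 177.5 × 2.533 = 449.6.
Resisting moment M_r = W × 2.27 = 882.8 × 2.27 = 2004.
FS_overturning = M_r/M_o = 2004/449.6 = 4.457.

4.46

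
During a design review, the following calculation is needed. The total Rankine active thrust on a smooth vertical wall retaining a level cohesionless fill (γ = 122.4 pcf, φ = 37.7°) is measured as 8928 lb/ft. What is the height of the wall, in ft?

K_a = 0.2411. P_a = ½ K_a γ H² ⇒ H = √(2P_a/(K_a γ)).
H = √(2×8928/(0.2411×122.4)) = 24.60 ft.

24.6 ft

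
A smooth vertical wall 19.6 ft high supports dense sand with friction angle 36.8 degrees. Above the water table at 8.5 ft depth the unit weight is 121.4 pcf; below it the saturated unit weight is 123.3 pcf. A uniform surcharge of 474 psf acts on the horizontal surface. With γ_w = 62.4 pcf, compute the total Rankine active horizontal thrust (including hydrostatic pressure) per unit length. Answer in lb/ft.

K_a = tan²(45° − φ/2) = 0.2508.
γ' = 123.3 − 62.4 = 60.90 pcf. h₂ = H − d_w = 11.1 ft.
σ'_h: at surface K_a·q = 118.9; at WT K_a(q+γd_w) = 377.6; at base K_a(q+γd_w+γ'h₂) = 547.1 psf.
P₁ = ½(118.9+377.6)×8.5 = 2110; P₂ = ½(377.6+547.1)×11.1 = 5132; P_w = ½γ_w h₂² = 3844.
Total = 2110+5132+3844 = 11090 lb/ft.

11100 lb/ft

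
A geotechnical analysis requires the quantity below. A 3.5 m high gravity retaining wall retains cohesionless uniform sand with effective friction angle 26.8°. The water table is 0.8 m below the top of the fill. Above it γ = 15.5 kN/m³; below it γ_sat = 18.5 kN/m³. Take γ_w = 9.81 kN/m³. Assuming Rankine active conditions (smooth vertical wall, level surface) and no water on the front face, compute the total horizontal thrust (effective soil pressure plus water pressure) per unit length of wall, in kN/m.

K_a = tan²(45° − φ/2) = 0.3785.
γ' = 18.5 − 9.81 = 8.690 kN/m³. Depth below WT = 2.7 m.
σ'_h at WT = K_a γ d_w = 4.693 kPa; at base = 4.693 + K_a γ' × 2.7 = 13.57 kPa.
P₁ (0–0.8 m) = ½×4.693×0.8 = 1.877. P₂ (0.8–3.5 m) = ½(4.693+13.57)×2.7 = 24.66.
P_w = ½ γ_w h₂² = 0.5×9.81×2.7² = 35.76. Total = 1.877+24.66+35.76 = 62.29 kN/m.

62.3 kN/m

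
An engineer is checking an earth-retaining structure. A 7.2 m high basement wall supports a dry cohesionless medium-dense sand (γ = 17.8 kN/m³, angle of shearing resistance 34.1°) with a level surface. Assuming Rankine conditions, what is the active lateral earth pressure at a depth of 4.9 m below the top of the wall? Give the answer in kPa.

24.6 kPa

K_a = (1 − sin φ)/(1 + sin φ) = 0.2815.
σ_h = K_a γ z = 0.2815 × 17.8 × 4.9 = 24.55 kPa.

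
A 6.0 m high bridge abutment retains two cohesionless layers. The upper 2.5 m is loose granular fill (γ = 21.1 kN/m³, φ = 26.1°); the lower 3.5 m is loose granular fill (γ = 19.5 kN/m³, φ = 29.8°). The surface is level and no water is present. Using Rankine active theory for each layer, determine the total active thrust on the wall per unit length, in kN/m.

128 kN/m

K_a1 = tan²(45°−26.1°/2) = 0.3889; K_a2 = tan²(45°−29.8°/2) = 0.3360.
Layer 1: σ at base = K_a1 γ₁ h₁ = 20.52 kPa; P₁ = ½×20.52×2.5 = 25.65.
Layer 2: σ_v at top = γ₁h₁ = 52.75; σ_h top = K_a2×52.75 = 17.73; σ_h base = K_a2×(52.75+19.5×3.5) = 40.66.
P₂ = ½(17.73+40.66)×3.5 = 102.2. Total P_a = 25.65+102.2 = 127.8 kN/m.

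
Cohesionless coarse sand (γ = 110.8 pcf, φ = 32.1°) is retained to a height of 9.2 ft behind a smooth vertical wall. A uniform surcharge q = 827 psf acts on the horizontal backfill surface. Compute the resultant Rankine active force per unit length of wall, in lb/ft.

3760 lb/ft

K_a = tan²(45° − φ/2) = 0.3060.
Soil triangle: ½ K_a γ H² = 0.5×0.3060×110.8×9.2² = 1435 lb/ft.
Surcharge rectangle: K_a q H = 0.3060×827×9.2 = 2328 lb/ft.
Total = 1435 + 2328 = 3763 lb/ft.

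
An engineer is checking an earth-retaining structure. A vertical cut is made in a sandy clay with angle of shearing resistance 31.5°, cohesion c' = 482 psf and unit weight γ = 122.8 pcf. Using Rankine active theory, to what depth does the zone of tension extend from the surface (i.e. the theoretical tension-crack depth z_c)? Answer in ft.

K_a = tan²(45° − 31.5°/2) = 0.3136; √K_a = 0.5600.
The active pressure is zero where K_a γ z = 2c√K_a, so z_c = 2c/(γ√K_a) = 2×482/(122.8×0.5600) = 14.02 ft.

14.0 ft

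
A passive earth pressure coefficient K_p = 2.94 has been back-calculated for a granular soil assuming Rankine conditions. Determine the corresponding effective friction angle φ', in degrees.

K_p = (1+sin φ)/(1−sin φ) ⇒ sin φ = (K_p − 1)/(K_p + 1) = 0.4924.
φ = arcsin(0.4924) = 29.50°.

29.5°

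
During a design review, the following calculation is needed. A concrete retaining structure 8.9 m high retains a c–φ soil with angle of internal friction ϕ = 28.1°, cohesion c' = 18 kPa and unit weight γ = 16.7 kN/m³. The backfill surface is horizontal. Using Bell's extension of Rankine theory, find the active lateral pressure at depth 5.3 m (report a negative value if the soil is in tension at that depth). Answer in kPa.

10.2 kPa

K_a = (1 − sin φ)/(1 + sin φ) = 0.3596.
σ_a = K_a γ z − 2c√K_a = 0.3596×16.7×5.3 − 2×18×0.5997 = 10.24 kPa.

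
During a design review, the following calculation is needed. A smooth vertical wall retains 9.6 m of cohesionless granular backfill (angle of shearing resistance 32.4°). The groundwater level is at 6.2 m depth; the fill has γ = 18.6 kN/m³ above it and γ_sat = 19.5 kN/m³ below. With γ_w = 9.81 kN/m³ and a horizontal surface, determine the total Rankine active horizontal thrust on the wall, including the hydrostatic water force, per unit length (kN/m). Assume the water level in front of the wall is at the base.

300 kN/m

K_a = tan²(45° − φ/2) = 0.3022.
γ' = 19.5 − 9.81 = 9.690 kN/m³. Depth below WT = 3.4 m.
σ'_h at WT = K_a γ d_w = 34.85 kPa; at base = 34.85 + K_a γ' × 3.4 = 44.81 kPa.
P₁ (0–6.2 m) = ½×34.85×6.2 = 108.0. P₂ (6.2–9.6 m) = ½(34.85+44.81)×3.4 = 135.4.
P_w = ½ γ_w h₂² = 0.5×9.81×3.4² = 56.70. Total = 108.0+135.4+56.70 = 300.2 kN/m.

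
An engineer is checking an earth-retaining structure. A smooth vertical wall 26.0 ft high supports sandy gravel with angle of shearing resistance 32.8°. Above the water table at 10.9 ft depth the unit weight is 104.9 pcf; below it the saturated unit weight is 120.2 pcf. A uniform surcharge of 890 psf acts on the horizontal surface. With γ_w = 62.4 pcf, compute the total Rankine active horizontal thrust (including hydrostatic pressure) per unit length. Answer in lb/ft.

K_a = tan²(45° − φ/2) = 0.2973.
γ' = 120.2 − 62.4 = 57.80 pcf. h₂ = H − d_w = 15.1 ft.
σ'_h: at surface K_a·q = 264.6; at WT K_a(q+γd_w) = 604.5; at base K_a(q+γd_w+γ'h₂) = 863.9 psf.
P₁ = ½(264.6+604.5)×10.9 = 4736; P₂ = ½(604.5+863.9)×15.1 = 11090; P_w = ½γ_w h₂² = 7114.
Total = 4736+11090+7114 = 22940 lb/ft.

22900 lb/ft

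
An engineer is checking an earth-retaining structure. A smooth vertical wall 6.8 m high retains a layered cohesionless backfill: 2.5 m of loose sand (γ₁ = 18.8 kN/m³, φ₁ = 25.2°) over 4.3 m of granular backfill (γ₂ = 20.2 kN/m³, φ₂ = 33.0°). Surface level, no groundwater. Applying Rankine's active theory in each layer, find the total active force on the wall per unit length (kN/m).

K_a1 = tan²(45°−25.2°/2) = 0.4027; K_a2 = tan²(45°−33.0°/2) = 0.2948.
Layer 1: σ at base = K_a1 γ₁ h₁ = 18.93 kPa; P₁ = ½×18.93×2.5 = 23.66.
Layer 2: σ_v at top = γ₁h₁ = 47.00; σ_h top = K_a2×47.00 = 13.86; σ_h base = K_a2×(47.00+20.2×4.3) = 39.46.
P₂ = ½(13.86+39.46)×4.3 = 114.6. Total P_a = 23.66+114.6 = 138.3 kN/m.

138 kN/m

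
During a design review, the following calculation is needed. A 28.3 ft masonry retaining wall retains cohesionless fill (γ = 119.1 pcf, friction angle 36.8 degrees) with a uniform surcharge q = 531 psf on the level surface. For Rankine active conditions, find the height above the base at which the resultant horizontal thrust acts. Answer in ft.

K_a = 0.2508.
Triangular part P₁ = ½K_aγH² = 11960 at H/3 = 9.433 ft; rectangular part P₂ = K_a q H = 3768 at H/2 = 14.15 ft.
ȳ = (P₁·9.433 + P₂·14.15)/(P₁+P₂) = 10.56 ft.

10.6 ft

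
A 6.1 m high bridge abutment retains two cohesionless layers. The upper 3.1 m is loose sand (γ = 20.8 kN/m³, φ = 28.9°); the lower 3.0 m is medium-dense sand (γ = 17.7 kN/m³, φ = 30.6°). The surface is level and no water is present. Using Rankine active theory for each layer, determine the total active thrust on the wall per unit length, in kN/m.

124 kN/m

K_a1 = tan²(45°−28.9°/2) = 0.3484; K_a2 = tan²(45°−30.6°/2) = 0.3253.
Layer 1: σ at base = K_a1 γ₁ h₁ = 22.46 kPa; P₁ = ½×22.46×3.1 = 34.82.
Layer 2: σ_v at top = γ₁h₁ = 64.48; σ_h top = K_a2×64.48 = 20.98; σ_h base = K_a2×(64.48+17.7×3.0) = 38.25.
P₂ = ½(20.98+38.25)×3.0 = 88.85. Total P_a = 34.82+88.85 = 123.7 kN/m.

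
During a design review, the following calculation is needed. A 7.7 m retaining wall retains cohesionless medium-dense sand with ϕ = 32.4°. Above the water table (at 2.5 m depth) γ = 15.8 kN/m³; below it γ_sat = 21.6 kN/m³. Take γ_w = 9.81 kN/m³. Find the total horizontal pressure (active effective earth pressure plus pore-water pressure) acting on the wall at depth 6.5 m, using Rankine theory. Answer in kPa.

65.4 kPa

K_a = (1 − sin φ)/(1 + sin φ) = 0.3022.
γ' = 21.6 − 9.81 = 11.79 kN/m³.
Effective vertical stress at 6.5 m: σ'_v = 15.8×2.5 + 11.79×4.00 = 86.66 kPa.
σ'_h = K_a σ'_v = 0.3022 × 86.66 = 26.19 kPa; u = γ_w × 4.00 = 39.24 kPa.
Total σ_h = 26.19 + 39.24 = 65.43 kPa.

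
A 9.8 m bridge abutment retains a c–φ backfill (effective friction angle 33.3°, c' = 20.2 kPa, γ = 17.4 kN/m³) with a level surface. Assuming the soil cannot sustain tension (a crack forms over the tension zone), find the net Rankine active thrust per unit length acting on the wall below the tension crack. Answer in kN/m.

K_a = 0.2911; √K_a = 0.5396.
Tension-crack depth z_c = 2c/(γ√K_a) = 2×20.2/(17.4×0.5396) = 4.303 m.
σ_a at base = K_a γ H − 2c√K_a = 0.2911×17.4×9.8 − 2×20.2×0.5396 = 27.85 kPa.
P_a = ½ × 27.85 × (H − z_c) = 0.5×27.85×5.497 = 76.53 kN/m.

76.5 kN/m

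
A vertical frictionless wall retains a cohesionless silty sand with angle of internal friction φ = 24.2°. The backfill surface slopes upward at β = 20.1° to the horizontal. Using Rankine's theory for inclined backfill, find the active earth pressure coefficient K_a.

K_a = cos β · (cos β − √(cos²β − cos²φ)) / (cos β + √(cos²β − cos²φ)).
cos β = 0.9391, cos φ = 0.9121, √(cos²β − cos²φ) = 0.2235.
K_a = 0.9391 × (0.9391 − 0.2235)/(0.9391 + 0.2235) = 0.5781.

0.578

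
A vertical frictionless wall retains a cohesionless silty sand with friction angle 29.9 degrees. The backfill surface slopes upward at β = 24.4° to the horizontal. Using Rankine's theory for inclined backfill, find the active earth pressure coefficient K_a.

0.484

K_a = cos β · (cos β − √(cos²β − cos²φ)) / (cos β + √(cos²β − cos²φ)).
cos β = 0.9107, cos φ = 0.8669, √(cos²β − cos²φ) = 0.2790.
K_a = 0.9107 × (0.9107 − 0.2790)/(0.9107 + 0.2790) = 0.4836.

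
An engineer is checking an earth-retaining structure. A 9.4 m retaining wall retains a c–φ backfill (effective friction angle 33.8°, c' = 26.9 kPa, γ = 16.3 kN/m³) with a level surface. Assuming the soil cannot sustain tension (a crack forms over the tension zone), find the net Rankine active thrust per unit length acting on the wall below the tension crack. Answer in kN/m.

K_a = 0.2851; √K_a = 0.5340.
Tension-crack depth z_c = 2c/(γ√K_a) = 2×26.9/(16.3×0.5340) = 6.181 m.
σ_a at base = K_a γ H − 2c√K_a = 0.2851×16.3×9.4 − 2×26.9×0.5340 = 14.96 kPa.
P_a = ½ × 14.96 × (H − z_c) = 0.5×14.96×3.219 = 24.07 kN/m.

24.1 kN/m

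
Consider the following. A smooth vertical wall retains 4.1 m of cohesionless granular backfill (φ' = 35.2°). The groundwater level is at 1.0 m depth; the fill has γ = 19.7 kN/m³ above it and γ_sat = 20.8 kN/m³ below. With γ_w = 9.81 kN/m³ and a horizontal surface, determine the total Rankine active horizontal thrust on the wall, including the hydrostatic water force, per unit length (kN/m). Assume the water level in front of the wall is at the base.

K_a = tan²(45° − φ/2) = 0.2687.
γ' = 20.8 − 9.81 = 10.99 kN/m³. Depth below WT = 3.1 m.
σ'_h at WT = K_a γ d_w = 5.293 kPa; at base = 5.293 + K_a γ' × 3.1 = 14.45 kPa.
P₁ (0–1.0 m) = ½×5.293×1.0 = 2.647. P₂ (1.0–4.1 m) = ½(5.293+14.45)×3.1 = 30.60.
P_w = ½ γ_w h₂² = 0.5×9.81×3.1² = 47.14. Total = 2.647+30.60+47.14 = 80.38 kN/m.

80.4 kN/m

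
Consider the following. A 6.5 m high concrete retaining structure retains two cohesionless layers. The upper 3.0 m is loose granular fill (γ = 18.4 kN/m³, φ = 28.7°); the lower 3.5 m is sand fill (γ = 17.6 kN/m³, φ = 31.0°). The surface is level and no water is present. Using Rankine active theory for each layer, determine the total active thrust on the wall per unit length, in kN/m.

K_a1 = tan²(45°−28.7°/2) = 0.3511; K_a2 = tan²(45°−31.0°/2) = 0.3201.
Layer 1: σ at base = K_a1 γ₁ h₁ = 19.38 kPa; P₁ = ½×19.38×3.0 = 29.07.
Layer 2: σ_v at top = γ₁h₁ = 55.20; σ_h top = K_a2×55.20 = 17.67; σ_h base = K_a2×(55.20+17.6×3.5) = 37.39.
P₂ = ½(17.67+37.39)×3.5 = 96.35. Total P_a = 29.07+96.35 = 125.4 kN/m.

125 kN/m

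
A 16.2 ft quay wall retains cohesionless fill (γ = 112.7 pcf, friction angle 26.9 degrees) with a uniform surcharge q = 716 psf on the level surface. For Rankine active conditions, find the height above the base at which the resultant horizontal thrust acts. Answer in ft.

K_a = 0.3770.
Triangular part P₁ = ½K_aγH² = 5575 at H/3 = 5.400 ft; rectangular part P₂ = K_a q H = 4373 at H/2 = 8.100 ft.
ȳ = (P₁·5.400 + P₂·8.100)/(P₁+P₂) = 6.587 ft.

6.59 ft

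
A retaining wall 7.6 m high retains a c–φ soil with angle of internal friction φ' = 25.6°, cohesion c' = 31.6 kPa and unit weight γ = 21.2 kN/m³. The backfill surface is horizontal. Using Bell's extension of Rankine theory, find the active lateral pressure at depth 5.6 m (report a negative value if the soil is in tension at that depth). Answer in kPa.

K_a = (1 − sin φ)/(1 + sin φ) = 0.3966.
σ_a = K_a γ z − 2c√K_a = 0.3966×21.2×5.6 − 2×31.6×0.6297 = 7.281 kPa.

7.28 kPa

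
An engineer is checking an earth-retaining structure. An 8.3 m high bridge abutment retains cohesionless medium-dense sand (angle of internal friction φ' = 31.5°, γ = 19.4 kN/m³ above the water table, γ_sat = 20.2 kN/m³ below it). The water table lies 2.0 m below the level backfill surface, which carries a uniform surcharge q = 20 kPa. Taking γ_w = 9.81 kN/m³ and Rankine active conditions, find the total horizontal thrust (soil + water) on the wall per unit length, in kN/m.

K_a = tan²(45° − φ/2) = 0.3136.
γ' = 20.2 − 9.81 = 10.39 kN/m³. h₂ = H − d_w = 6.3 m.
σ'_h: at surface K_a·q = 6.273; at WT K_a(q+γd_w) = 18.44; at base K_a(q+γd_w+γ'h₂) = 38.97 kPa.
P₁ = ½(6.273+18.44)×2.0 = 24.71; P₂ = ½(18.44+38.97)×6.3 = 180.8; P_w = ½γ_w h₂² = 194.7.
Total = 24.71+180.8+194.7 = 400.2 kN/m.

400 kN/m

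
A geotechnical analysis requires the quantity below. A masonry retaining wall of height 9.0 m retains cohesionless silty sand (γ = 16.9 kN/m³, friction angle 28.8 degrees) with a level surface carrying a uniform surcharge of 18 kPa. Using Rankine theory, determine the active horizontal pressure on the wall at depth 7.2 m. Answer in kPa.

K_a = (1 − sin φ)/(1 + sin φ) = 0.3498.
σ_v = γz + q = 16.9 × 7.2 + 18 = 139.7 kPa.
σ_h = K_a σ_v = 0.3498 × 139.7 = 48.85 kPa.

48.9 kPa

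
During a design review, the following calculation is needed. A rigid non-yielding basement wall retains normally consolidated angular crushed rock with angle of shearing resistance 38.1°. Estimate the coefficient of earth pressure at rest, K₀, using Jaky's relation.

0.383

K₀ = 1 − sin φ' = 1 − sin 38.1° = 0.3830.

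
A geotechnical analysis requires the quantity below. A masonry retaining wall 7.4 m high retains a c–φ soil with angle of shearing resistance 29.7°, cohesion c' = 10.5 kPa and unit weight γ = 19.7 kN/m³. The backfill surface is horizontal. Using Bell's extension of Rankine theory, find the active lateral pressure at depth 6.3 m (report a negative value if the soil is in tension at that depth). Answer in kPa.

29.7 kPa

K_a = (1 − sin φ)/(1 + sin φ) = 0.3374.
σ_a = K_a γ z − 2c√K_a = 0.3374×19.7×6.3 − 2×10.5×0.5808 = 29.67 kPa.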